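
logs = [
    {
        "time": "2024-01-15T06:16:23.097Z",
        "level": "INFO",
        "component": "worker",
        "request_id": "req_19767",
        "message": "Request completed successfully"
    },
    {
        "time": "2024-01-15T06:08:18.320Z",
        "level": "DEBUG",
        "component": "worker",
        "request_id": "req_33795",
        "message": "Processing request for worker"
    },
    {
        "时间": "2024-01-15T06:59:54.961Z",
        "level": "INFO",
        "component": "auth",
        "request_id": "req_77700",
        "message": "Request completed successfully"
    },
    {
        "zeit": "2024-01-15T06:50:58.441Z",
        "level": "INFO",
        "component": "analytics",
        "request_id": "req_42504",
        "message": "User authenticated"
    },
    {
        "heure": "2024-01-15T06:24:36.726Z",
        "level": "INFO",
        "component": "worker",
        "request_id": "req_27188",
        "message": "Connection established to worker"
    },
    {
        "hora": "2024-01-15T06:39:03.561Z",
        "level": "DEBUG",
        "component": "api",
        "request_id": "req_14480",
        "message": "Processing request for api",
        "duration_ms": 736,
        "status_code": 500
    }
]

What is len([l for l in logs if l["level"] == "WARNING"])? 0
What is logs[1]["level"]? "DEBUG"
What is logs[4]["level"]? "INFO"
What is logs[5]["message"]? "Processing request for api"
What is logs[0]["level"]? "INFO"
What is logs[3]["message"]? "User authenticated"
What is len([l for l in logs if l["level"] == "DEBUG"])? 2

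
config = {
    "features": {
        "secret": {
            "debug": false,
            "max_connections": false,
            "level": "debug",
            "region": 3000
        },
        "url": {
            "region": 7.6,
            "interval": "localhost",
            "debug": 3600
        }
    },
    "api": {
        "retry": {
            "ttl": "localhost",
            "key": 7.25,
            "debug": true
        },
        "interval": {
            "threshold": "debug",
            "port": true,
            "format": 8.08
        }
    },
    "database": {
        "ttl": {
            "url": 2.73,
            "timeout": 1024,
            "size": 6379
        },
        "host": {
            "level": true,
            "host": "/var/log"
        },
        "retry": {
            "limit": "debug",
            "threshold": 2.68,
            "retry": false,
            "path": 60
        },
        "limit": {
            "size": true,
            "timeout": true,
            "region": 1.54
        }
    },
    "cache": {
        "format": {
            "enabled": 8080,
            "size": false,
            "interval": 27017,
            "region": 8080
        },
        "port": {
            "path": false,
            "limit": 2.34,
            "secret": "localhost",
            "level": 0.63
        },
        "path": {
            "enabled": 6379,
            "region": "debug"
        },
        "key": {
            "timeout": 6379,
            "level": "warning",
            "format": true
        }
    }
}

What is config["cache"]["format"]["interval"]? 27017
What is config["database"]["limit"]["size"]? True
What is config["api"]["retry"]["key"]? 7.25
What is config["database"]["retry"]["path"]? 60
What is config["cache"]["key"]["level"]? "warning"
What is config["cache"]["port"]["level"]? 0.63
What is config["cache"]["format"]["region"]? 8080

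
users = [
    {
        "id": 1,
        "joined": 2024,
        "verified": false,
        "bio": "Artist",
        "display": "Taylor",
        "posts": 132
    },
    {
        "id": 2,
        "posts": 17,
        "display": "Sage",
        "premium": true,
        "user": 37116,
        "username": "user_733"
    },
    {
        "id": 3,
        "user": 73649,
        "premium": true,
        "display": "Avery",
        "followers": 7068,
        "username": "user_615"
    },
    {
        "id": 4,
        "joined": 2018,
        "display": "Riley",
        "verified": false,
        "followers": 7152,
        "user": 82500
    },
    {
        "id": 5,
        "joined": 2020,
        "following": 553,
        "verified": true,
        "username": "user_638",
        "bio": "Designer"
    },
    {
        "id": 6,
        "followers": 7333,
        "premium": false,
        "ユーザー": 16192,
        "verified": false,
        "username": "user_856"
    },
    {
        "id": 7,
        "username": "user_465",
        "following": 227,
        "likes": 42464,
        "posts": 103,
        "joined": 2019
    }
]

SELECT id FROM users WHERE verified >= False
[1, 4, 5, 6]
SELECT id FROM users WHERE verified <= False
[1, 4, 6]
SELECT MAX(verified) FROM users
True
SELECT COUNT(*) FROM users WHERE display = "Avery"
1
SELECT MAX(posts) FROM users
132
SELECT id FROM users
[1, 2, 3, 4, 5, 6, 7]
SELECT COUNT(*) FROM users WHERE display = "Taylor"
1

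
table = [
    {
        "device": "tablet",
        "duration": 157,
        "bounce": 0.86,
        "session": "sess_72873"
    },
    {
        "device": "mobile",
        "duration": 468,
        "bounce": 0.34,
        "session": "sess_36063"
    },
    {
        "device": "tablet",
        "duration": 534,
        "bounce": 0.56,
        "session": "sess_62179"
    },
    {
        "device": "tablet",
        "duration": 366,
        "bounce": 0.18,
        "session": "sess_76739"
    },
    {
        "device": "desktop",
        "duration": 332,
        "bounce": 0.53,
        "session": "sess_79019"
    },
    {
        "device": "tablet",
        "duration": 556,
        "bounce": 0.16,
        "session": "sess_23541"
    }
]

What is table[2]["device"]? "tablet"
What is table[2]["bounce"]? 0.56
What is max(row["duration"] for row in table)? 556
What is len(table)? 6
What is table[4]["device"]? "desktop"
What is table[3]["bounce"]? 0.18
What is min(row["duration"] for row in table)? 157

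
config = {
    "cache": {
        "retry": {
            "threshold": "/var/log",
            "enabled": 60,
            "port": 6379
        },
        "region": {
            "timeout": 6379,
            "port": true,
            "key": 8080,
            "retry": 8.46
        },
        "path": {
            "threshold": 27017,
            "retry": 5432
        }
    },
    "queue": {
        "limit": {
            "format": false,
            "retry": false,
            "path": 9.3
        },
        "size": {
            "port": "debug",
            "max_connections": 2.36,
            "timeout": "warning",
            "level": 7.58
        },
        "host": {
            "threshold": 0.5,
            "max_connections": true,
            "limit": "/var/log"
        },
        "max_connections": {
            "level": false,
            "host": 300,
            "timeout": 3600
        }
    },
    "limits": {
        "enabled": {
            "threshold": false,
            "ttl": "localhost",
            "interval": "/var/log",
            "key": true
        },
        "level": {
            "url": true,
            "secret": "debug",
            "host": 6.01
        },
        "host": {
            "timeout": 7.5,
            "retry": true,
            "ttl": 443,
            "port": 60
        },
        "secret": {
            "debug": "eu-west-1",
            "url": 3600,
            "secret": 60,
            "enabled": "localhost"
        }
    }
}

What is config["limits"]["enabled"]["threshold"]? False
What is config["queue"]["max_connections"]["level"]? False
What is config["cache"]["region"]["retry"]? 8.46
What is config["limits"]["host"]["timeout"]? 7.5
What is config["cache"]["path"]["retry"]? 5432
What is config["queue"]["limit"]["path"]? 9.3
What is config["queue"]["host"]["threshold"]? 0.5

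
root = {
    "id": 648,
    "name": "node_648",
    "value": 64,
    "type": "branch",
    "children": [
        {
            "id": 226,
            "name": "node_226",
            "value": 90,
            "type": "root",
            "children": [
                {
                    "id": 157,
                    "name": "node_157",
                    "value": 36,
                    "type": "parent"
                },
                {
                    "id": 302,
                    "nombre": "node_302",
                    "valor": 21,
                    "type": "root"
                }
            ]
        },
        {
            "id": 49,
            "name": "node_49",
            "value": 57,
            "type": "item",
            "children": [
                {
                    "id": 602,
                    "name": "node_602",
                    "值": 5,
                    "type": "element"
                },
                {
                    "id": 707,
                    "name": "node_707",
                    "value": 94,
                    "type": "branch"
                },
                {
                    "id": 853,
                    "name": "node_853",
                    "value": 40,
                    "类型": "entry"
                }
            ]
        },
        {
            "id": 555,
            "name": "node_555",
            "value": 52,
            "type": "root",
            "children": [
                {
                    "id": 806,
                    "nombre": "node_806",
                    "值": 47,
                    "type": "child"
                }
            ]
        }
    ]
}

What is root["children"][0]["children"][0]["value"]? 36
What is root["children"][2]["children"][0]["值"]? 47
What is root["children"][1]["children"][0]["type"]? "element"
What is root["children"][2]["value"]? 52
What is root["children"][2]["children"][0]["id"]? 806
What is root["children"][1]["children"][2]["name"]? "node_853"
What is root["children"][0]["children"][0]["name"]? "node_157"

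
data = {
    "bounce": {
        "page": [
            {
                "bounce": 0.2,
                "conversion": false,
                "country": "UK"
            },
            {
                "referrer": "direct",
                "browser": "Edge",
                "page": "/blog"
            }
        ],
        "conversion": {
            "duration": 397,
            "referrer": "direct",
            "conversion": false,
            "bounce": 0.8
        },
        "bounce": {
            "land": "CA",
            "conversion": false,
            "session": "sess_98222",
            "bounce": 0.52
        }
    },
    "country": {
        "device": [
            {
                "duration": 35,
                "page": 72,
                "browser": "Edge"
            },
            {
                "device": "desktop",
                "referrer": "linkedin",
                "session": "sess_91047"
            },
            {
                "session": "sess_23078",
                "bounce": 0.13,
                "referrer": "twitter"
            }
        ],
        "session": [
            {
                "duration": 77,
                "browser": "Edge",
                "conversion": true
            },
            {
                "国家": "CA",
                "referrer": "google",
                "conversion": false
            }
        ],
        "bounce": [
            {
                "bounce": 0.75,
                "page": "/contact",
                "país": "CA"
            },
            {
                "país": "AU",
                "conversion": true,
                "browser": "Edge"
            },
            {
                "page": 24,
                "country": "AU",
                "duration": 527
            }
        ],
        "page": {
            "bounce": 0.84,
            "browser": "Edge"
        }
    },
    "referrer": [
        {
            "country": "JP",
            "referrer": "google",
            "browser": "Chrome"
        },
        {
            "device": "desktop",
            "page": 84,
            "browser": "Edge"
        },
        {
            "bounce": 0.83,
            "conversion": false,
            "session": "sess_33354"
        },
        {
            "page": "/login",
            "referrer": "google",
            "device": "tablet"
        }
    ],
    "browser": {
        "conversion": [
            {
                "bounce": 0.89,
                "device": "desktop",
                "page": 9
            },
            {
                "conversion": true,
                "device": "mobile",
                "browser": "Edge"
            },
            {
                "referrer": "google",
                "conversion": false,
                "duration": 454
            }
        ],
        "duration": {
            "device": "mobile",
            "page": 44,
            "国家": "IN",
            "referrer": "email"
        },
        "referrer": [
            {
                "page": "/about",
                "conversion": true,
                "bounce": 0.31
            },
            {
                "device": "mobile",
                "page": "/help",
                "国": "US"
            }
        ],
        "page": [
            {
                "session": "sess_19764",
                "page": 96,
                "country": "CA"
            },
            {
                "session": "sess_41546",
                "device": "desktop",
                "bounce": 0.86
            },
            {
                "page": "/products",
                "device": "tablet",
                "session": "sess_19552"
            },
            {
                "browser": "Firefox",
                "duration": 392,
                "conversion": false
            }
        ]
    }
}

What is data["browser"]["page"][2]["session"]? "sess_19552"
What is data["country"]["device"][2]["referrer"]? "twitter"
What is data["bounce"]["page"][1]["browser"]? "Edge"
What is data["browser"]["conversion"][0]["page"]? 9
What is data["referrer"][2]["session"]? "sess_33354"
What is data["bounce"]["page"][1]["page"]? "/blog"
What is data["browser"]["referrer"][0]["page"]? "/about"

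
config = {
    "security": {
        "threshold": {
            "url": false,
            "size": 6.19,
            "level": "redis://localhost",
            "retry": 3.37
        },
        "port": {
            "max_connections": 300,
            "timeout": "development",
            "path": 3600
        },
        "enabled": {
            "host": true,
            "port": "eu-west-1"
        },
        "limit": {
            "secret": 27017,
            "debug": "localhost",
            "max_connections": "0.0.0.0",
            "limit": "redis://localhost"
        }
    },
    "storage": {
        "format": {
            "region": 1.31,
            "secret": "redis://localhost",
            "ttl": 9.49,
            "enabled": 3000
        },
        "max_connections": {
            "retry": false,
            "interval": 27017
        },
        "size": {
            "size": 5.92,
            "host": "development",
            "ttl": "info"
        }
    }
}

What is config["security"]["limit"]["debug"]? "localhost"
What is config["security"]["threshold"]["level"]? "redis://localhost"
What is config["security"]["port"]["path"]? 3600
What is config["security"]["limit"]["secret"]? 27017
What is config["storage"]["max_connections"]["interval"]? 27017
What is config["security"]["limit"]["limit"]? "redis://localhost"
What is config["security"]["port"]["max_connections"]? 300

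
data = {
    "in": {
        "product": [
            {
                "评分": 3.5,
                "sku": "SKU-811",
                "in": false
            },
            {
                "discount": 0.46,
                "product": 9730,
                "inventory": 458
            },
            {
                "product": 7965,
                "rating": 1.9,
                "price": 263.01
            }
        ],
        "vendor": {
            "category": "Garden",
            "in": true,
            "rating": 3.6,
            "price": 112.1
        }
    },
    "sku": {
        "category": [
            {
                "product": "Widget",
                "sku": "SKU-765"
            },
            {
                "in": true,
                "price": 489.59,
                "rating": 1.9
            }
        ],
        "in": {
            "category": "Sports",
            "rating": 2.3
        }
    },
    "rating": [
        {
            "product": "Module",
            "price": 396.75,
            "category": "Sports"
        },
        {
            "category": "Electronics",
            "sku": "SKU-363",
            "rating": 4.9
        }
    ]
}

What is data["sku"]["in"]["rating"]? 2.3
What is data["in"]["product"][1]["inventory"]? 458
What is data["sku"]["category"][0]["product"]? "Widget"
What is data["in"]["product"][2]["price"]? 263.01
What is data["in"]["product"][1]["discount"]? 0.46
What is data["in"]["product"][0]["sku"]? "SKU-811"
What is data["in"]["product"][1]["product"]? 9730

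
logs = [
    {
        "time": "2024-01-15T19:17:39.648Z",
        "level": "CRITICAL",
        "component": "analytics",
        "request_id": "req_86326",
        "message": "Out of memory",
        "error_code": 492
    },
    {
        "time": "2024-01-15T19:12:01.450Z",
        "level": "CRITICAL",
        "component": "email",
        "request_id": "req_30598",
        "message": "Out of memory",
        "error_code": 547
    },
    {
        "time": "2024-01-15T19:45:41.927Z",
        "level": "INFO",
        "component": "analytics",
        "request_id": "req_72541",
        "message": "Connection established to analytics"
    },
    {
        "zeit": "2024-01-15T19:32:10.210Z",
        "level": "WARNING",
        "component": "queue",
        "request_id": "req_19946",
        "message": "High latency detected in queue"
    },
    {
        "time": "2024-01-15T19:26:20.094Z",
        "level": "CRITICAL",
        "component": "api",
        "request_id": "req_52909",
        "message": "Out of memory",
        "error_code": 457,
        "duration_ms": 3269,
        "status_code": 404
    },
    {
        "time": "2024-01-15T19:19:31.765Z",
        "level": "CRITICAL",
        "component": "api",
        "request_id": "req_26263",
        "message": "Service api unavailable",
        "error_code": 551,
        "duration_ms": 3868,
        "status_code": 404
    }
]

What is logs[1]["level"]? "CRITICAL"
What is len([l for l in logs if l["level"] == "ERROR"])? 0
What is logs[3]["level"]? "WARNING"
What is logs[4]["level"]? "CRITICAL"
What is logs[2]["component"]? "analytics"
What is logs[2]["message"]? "Connection established to analytics"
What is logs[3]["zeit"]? "2024-01-15T19:32:10.210Z"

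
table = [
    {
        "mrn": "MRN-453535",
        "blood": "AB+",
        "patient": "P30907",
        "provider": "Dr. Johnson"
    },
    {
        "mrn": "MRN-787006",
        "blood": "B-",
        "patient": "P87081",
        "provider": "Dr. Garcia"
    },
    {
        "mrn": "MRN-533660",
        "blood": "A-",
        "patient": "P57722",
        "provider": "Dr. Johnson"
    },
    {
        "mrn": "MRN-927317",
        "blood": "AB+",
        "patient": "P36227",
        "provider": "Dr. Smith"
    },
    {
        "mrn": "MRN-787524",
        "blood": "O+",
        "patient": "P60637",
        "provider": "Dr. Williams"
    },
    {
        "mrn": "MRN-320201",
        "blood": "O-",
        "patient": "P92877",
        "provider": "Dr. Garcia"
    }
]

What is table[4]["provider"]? "Dr. Williams"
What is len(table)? 6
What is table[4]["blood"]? "O+"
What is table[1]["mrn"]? "MRN-787006"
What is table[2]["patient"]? "P57722"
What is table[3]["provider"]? "Dr. Smith"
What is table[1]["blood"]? "B-"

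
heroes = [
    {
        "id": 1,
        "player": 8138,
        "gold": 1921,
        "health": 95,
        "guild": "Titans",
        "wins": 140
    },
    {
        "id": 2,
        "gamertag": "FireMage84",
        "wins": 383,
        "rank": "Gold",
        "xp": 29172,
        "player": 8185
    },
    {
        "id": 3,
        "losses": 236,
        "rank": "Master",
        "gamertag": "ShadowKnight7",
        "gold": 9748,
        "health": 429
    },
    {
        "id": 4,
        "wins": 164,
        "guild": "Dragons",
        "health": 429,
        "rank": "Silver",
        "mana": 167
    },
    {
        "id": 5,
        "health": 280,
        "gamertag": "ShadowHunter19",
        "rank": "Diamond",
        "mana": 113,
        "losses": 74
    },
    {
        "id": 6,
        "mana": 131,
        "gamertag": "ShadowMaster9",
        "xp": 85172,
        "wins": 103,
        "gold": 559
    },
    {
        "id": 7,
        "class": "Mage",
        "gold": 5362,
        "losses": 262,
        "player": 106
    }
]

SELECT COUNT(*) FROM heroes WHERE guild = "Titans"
1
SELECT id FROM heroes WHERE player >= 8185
[2]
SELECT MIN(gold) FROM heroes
559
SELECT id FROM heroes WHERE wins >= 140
[1, 2, 4]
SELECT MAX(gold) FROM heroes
9748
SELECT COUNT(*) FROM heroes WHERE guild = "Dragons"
1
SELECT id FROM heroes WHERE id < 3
[1, 2]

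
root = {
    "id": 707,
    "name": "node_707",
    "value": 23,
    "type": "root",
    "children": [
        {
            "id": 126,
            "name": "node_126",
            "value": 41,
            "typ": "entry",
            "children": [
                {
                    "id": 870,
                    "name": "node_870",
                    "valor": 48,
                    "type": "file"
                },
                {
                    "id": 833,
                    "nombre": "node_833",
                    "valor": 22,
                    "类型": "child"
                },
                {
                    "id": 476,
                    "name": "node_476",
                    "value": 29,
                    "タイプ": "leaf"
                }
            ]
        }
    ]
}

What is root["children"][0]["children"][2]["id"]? 476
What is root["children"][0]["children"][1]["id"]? 833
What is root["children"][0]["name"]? "node_126"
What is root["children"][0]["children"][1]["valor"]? 22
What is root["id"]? 707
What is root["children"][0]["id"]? 126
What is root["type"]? "root"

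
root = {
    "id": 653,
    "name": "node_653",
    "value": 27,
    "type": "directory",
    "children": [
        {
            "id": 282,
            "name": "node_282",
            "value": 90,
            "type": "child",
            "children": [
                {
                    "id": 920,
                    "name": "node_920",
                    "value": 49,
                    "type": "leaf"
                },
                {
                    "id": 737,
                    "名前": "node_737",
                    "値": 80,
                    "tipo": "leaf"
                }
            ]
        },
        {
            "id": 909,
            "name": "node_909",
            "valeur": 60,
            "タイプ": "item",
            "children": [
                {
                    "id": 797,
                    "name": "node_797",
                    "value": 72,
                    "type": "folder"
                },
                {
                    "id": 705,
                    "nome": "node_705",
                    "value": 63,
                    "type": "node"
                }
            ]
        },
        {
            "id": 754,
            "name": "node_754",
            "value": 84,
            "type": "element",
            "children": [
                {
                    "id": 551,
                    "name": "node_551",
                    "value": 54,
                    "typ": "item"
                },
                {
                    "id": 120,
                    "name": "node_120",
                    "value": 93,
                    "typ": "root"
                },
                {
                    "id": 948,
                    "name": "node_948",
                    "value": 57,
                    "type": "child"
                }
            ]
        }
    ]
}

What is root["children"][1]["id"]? 909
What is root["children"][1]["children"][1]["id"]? 705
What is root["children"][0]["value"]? 90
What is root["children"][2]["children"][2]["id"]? 948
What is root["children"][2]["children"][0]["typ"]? "item"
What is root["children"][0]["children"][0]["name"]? "node_920"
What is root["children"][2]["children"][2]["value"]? 57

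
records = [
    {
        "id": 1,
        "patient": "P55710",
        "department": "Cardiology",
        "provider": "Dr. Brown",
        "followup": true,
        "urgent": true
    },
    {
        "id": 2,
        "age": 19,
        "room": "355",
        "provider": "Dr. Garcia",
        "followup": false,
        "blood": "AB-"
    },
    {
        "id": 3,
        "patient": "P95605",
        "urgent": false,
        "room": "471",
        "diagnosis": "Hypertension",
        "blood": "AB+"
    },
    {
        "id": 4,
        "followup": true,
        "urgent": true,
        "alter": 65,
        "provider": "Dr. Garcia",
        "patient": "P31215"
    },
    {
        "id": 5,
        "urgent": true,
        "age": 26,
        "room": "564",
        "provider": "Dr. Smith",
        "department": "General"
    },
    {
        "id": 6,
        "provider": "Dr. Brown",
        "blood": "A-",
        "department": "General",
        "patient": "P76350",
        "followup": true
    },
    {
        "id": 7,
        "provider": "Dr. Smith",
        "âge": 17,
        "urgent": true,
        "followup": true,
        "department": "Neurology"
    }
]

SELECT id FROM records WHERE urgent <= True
[1, 3, 4, 5, 7]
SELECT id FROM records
[1, 2, 3, 4, 5, 6, 7]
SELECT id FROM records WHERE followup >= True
[1, 4, 6, 7]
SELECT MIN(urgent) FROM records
False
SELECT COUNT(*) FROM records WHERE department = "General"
2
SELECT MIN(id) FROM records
1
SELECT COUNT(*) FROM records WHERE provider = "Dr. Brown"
2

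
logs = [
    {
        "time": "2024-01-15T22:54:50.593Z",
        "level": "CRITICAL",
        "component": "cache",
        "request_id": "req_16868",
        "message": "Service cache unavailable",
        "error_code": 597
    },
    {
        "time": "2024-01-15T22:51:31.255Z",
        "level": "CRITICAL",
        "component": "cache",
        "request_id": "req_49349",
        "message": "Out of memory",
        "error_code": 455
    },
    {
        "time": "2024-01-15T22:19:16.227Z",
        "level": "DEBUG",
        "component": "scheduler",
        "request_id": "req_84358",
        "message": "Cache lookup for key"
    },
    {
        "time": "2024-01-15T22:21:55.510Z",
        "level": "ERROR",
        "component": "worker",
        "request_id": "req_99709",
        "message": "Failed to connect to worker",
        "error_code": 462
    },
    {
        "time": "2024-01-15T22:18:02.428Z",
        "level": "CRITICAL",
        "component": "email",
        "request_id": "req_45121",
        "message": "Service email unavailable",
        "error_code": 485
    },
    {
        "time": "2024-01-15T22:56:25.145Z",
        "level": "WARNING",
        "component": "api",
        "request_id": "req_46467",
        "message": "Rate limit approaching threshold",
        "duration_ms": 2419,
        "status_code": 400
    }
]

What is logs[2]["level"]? "DEBUG"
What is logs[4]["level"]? "CRITICAL"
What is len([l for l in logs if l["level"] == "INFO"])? 0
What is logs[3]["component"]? "worker"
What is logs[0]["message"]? "Service cache unavailable"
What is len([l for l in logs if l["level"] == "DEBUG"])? 1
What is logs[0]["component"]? "cache"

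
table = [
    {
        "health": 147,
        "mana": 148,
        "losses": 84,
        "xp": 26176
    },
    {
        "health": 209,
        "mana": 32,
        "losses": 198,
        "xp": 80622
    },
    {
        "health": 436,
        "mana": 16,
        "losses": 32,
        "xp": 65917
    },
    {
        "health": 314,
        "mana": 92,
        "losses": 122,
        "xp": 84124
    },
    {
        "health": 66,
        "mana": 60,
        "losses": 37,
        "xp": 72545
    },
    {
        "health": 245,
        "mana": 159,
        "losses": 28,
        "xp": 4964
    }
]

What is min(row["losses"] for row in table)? 28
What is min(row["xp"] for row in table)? 4964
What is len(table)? 6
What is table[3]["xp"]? 84124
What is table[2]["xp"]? 65917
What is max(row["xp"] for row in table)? 84124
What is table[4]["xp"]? 72545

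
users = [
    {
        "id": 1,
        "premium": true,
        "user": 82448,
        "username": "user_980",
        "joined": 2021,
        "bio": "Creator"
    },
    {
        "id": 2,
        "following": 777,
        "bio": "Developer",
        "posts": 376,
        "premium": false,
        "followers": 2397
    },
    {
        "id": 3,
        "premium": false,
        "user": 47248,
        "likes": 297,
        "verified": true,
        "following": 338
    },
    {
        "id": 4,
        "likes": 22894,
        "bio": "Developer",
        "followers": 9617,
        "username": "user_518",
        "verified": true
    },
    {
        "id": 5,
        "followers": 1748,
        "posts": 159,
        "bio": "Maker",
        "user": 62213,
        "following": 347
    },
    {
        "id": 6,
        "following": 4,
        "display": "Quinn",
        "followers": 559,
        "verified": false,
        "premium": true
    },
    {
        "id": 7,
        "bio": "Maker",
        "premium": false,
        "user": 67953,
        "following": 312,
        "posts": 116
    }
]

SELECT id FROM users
[1, 2, 3, 4, 5, 6, 7]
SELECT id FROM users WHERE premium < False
[]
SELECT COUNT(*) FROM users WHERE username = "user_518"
1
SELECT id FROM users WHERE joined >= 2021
[1]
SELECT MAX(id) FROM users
7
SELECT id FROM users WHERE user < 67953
[3, 5]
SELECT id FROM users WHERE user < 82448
[3, 5, 7]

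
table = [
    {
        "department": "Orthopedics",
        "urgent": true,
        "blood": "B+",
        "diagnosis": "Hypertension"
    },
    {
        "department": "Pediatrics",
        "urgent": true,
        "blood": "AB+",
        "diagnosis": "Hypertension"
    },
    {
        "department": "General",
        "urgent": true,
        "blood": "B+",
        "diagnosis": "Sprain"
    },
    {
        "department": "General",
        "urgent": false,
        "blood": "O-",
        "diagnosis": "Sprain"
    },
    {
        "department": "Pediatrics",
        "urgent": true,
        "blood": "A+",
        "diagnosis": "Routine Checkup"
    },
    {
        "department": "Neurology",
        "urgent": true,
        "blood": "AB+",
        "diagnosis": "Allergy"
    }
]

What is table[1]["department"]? "Pediatrics"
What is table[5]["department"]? "Neurology"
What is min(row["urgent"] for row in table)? False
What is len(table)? 6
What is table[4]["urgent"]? True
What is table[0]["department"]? "Orthopedics"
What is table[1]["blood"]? "AB+"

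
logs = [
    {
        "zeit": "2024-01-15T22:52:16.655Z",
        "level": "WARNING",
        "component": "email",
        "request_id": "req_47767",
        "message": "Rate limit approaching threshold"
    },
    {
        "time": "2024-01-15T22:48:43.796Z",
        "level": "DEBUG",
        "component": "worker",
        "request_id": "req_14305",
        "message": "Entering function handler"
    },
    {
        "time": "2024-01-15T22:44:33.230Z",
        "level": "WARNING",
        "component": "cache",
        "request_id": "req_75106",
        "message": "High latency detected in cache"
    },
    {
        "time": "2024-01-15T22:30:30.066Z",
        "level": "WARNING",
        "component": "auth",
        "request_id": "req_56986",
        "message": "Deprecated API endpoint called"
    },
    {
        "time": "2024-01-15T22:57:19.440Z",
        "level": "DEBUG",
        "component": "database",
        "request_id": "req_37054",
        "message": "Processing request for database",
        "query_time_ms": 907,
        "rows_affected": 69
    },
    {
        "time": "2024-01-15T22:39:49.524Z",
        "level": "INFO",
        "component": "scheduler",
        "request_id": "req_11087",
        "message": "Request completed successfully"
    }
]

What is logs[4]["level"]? "DEBUG"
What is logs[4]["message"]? "Processing request for database"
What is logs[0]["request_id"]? "req_47767"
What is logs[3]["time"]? "2024-01-15T22:30:30.066Z"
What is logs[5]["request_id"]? "req_11087"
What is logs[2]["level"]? "WARNING"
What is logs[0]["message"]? "Rate limit approaching threshold"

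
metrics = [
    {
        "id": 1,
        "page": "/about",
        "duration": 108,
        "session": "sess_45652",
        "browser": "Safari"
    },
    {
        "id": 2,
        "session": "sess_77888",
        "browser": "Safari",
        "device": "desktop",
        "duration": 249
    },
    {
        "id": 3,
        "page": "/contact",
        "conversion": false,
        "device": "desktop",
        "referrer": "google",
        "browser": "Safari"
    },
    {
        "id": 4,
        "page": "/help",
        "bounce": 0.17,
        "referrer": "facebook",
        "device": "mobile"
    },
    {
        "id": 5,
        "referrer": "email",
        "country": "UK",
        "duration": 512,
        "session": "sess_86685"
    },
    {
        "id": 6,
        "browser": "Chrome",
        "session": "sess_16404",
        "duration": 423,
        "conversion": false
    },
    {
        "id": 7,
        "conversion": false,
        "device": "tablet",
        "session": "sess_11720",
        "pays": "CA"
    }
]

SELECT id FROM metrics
[1, 2, 3, 4, 5, 6, 7]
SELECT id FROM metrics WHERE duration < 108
[]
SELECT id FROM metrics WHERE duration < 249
[1]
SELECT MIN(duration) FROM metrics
108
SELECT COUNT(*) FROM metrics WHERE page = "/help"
1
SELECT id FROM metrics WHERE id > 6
[7]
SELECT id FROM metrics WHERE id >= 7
[7]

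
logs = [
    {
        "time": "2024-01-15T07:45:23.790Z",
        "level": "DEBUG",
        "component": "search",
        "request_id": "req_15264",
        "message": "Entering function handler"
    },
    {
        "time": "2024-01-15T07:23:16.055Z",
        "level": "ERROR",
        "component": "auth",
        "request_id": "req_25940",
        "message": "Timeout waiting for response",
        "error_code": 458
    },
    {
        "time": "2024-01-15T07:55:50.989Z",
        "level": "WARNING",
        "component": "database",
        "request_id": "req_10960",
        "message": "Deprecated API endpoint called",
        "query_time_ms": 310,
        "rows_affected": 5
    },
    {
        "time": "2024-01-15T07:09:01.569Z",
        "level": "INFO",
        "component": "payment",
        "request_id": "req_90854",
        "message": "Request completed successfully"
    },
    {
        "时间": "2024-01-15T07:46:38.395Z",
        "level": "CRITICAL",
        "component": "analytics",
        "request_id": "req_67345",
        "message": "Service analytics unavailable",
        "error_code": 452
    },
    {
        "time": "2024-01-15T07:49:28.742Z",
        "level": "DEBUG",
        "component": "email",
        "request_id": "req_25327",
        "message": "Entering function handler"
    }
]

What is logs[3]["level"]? "INFO"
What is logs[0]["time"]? "2024-01-15T07:45:23.790Z"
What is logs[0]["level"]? "DEBUG"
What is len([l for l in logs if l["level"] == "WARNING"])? 1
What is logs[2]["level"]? "WARNING"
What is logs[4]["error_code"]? 452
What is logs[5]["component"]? "email"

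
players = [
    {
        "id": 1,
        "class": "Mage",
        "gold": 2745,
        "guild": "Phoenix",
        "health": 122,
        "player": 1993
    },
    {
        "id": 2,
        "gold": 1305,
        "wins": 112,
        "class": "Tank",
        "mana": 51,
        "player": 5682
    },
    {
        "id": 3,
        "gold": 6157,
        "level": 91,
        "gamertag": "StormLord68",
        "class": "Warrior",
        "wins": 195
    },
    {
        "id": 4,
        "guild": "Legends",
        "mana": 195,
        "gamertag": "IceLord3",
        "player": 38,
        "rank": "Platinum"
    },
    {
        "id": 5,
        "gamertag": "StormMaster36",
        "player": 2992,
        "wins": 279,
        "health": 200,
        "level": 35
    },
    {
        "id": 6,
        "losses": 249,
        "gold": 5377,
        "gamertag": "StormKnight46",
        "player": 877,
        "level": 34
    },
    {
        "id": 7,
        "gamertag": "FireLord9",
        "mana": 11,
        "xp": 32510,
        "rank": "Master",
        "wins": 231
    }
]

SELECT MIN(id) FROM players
1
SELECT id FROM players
[1, 2, 3, 4, 5, 6, 7]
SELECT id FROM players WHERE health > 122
[5]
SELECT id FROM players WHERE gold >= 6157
[3]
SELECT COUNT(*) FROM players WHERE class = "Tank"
1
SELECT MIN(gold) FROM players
1305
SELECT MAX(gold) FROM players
6157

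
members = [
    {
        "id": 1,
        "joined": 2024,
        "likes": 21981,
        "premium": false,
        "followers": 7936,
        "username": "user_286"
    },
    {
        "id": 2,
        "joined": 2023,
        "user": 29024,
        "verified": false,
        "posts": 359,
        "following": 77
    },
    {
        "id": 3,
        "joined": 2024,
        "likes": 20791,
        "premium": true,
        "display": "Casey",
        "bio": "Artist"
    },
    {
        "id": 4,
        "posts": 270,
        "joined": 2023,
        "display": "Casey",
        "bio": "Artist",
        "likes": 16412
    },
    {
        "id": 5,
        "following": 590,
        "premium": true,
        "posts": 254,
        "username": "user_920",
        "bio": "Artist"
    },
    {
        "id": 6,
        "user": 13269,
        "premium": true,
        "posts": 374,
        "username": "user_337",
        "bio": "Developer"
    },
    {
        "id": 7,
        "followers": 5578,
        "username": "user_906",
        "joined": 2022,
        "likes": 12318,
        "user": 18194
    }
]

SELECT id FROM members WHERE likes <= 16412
[4, 7]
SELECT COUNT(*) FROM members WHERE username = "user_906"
1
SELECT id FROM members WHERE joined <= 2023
[2, 4, 7]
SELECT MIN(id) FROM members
1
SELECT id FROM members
[1, 2, 3, 4, 5, 6, 7]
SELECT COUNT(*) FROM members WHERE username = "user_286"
1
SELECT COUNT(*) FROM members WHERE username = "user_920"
1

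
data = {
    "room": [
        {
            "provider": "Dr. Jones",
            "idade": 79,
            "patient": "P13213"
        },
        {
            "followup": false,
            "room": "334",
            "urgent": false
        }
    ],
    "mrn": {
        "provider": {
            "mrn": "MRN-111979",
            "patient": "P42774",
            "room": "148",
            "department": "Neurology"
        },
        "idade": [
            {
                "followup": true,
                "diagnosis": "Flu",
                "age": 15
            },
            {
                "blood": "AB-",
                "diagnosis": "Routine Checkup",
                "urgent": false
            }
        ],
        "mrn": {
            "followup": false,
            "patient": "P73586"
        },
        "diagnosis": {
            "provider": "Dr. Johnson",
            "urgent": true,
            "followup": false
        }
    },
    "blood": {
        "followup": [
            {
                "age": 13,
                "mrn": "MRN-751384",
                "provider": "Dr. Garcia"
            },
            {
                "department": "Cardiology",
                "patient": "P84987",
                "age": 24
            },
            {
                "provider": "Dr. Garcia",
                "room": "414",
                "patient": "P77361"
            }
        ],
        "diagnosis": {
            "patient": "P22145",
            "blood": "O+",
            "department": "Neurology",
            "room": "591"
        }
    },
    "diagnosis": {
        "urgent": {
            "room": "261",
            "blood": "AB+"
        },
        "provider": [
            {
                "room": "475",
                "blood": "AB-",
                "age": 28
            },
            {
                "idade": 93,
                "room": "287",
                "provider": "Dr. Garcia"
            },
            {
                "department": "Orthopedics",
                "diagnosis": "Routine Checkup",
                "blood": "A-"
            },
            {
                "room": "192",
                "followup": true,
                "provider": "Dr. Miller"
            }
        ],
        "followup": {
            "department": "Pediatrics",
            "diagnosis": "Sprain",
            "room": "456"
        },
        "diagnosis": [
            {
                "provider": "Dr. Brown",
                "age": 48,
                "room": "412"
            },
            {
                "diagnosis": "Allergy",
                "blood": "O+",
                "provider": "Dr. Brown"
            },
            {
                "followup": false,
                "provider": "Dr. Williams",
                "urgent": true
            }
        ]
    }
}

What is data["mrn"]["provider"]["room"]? "148"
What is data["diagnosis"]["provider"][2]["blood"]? "A-"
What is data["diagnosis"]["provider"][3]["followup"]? True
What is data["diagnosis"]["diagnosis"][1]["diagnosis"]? "Allergy"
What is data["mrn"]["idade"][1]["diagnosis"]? "Routine Checkup"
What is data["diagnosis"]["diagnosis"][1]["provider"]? "Dr. Brown"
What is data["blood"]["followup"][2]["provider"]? "Dr. Garcia"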